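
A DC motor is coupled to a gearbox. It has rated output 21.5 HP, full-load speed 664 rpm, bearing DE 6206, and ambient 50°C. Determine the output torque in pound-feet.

P_out = 21.5 × 746 = 16039 W
ω = 2π × 664/60 = 69.53 rad/s
τ = P_out/ω = 16039/69.53 = 230.7 N·m
In lb·ft: 230.7/1.356 = 170 lb·ft

170 lb·ft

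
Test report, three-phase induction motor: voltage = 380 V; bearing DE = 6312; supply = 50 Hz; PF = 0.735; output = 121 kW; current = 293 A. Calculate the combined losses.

P_in = √3·V·I·cosφ = 1.732×380×293×0.735 = 141738 W
P_out = 121000 W
Losses = P_in − P_out = 141738 − 121000 = 20738 W

20.7 kW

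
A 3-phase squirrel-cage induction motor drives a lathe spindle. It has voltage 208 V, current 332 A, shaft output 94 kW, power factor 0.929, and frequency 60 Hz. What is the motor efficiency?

84.6 %

P_out = 94 kW = 94000 W
P_in = √3·V_L·I_L·cosφ = 1.732 × 208 × 332 × 0.929 = 111113 W
η = P_out / P_in = 94000 / 111113 = 0.846 = 84.6%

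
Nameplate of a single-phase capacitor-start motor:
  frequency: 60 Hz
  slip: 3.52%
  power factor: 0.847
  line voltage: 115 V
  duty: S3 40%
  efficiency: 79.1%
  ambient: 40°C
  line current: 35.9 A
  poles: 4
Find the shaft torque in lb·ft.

11.2 lb·ft

P_in = V·I·cosφ = 115 × 35.9 × 0.847 = 3497 W
P_out = η·P_in = 0.791 × 3497 = 2766 W
n_s = 120×60/4 = 1800 rpm; n = 1800×(1−0.0352) = 1737 rpm
ω = 2π×1737/60 = 181.9 rad/s
τ = P_out/ω = 2766/181.9 = 15.21 N·m
In lb·ft: 15.21/1.356 = 11.2 lb·ft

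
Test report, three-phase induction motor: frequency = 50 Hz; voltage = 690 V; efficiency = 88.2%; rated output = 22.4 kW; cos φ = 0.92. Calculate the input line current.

23.1 A

P_out = 22.4 kW = 22400 W
P_in = P_out / η = 22400 / 0.882 = 25397 W
I_L = P_in / (√3·V_L·cosφ) = 25397 / (1.732 × 690 × 0.92) = 23.1 A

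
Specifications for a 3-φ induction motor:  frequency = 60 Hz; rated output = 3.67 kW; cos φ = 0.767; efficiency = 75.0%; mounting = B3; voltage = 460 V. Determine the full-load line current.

P_out = 3.67 kW = 3670 W
P_in = P_out / η = 3670 / 0.750 = 4893 W
I_L = P_in / (√3·V_L·cosφ) = 4893 / (1.732 × 460 × 0.767) = 8.01 A

8.01 A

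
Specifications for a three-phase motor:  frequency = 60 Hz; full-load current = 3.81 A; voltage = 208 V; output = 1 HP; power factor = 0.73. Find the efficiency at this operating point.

P_out = 1 × 746 = 746 W
P_in = √3·V_L·I_L·cosφ = 1.732 × 208 × 3.81 × 0.73 = 1002 W
η = P_out / P_in = 746 / 1002 = 0.745 = 74.5%

74.5 %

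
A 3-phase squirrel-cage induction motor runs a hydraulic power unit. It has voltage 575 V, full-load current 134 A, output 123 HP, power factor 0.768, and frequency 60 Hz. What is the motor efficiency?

89.5 %

P_out = 123 × 746 = 91758 W
P_in = √3·V_L·I_L·cosφ = 1.732 × 575 × 134 × 0.768 = 102490 W
η = P_out / P_in = 91758 / 102490 = 0.895 = 89.5%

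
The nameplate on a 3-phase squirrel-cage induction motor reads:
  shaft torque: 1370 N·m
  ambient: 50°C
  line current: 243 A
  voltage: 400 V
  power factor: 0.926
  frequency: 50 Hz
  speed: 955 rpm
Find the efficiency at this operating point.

ω = 2π × 955/60 = 100 rad/s; P_out = τω = 1370 × 100 = 137000 W
P_in = √3·V_L·I_L·cosφ = 1.732 × 400 × 243 × 0.926 = 155892 W
η = P_out / P_in = 137000 / 155892 = 0.879 = 87.9%

87.9 %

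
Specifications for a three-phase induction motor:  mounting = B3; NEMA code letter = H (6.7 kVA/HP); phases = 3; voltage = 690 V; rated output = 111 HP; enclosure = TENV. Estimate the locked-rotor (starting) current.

S_LR = 6.7 × 111 = 743.7 kVA
I_LR = S_LR/(√3·V_L) = 743700/(1.732×690) = 622 A

622 A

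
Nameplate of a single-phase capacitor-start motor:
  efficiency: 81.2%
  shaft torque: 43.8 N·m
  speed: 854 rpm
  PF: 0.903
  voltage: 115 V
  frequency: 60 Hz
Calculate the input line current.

46.5 A

ω = 2π×854/60 = 89.43 rad/s; P_out = τω = 43.8 × 89.43 = 3917 W
P_in = P_out / η = 3917 / 0.812 = 4824 W
I = P_in / (V·cosφ) = 4824 / (115 × 0.903) = 46.5 A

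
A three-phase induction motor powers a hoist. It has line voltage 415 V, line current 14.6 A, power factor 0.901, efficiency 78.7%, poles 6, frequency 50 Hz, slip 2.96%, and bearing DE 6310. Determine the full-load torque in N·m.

73.2 N·m

P_in = √3·V·I·cosφ = 1.732 × 415 × 14.6 × 0.901 = 9455 W
P_out = η·P_in = 0.787 × 9455 = 7441 W
n_s = 120×50/6 = 1000 rpm; n = 1000×(1−0.0296) = 970 rpm
ω = 2π×970/60 = 101.6 rad/s
τ = P_out/ω = 7441/101.6 = 73.2 N·m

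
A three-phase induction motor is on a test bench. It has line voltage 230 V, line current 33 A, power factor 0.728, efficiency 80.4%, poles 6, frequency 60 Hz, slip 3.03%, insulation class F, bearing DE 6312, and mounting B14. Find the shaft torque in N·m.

P_in = √3·V·I·cosφ = 1.732 × 230 × 33 × 0.728 = 9570 W
P_out = η·P_in = 0.804 × 9570 = 7694 W
n_s = 120×60/6 = 1200 rpm; n = 1200×(1−0.0303) = 1164 rpm
ω = 2π×1164/60 = 121.9 rad/s
τ = P_out/ω = 7694/121.9 = 63.1 N·m

63.1 N·m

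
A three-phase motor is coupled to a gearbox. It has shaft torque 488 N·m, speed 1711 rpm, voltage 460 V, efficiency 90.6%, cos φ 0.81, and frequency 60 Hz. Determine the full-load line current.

ω = 2π×1711/60 = 179.2 rad/s; P_out = τω = 488 × 179.2 = 87450 W
P_in = P_out / η = 87450 / 0.906 = 96523 W
I_L = P_in / (√3·V_L·cosφ) = 96523 / (1.732 × 460 × 0.81) = 150 A

150 A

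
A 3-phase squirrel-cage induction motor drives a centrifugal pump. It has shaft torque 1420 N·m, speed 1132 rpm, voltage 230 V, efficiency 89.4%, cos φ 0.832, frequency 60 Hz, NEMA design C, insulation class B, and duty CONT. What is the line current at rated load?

ω = 2π×1132/60 = 118.5 rad/s; P_out = τω = 1420 × 118.5 = 168270 W
P_in = P_out / η = 168270 / 0.894 = 188221 W
I_L = P_in / (√3·V_L·cosφ) = 188221 / (1.732 × 230 × 0.832) = 568 A

568 A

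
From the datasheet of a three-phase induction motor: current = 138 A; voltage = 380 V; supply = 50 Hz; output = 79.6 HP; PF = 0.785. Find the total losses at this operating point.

P_in = √3·V·I·cosφ = 1.732×380×138×0.785 = 71298 W
P_out = 79.6×746 = 59382 W
Losses = P_in − P_out = 71298 − 59382 = 11916 W

11900 W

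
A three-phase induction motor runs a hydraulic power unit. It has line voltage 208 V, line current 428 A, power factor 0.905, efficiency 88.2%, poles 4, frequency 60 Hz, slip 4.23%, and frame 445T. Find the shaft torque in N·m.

682 N·m

P_in = √3·V·I·cosφ = 1.732 × 208 × 428 × 0.905 = 139542 W
P_out = η·P_in = 0.882 × 139542 = 123076 W
n_s = 120×60/4 = 1800 rpm; n = 1800×(1−0.0423) = 1724 rpm
ω = 2π×1724/60 = 180.5 rad/s
τ = P_out/ω = 123076/180.5 = 682 N·m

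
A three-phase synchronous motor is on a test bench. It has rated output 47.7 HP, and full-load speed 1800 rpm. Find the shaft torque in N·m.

189 N·m

P_out = 47.7 × 746 = 35584 W
ω = 2π × 1800/60 = 188.5 rad/s
τ = P_out/ω = 35584/188.5 = 189 N·m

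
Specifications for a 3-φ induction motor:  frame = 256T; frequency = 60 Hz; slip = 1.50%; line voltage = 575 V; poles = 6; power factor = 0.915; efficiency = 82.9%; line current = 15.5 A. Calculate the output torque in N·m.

P_in = √3·V·I·cosφ = 1.732 × 575 × 15.5 × 0.915 = 14124 W
P_out = η·P_in = 0.829 × 14124 = 11709 W
n_s = 120×60/6 = 1200 rpm; n = 1200×(1−0.015) = 1182 rpm
ω = 2π×1182/60 = 123.8 rad/s
τ = P_out/ω = 11709/123.8 = 94.6 N·m

94.6 N·m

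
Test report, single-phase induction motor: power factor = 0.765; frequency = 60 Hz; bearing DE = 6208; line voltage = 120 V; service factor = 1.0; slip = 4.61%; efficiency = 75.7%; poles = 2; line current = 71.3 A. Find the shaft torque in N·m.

P_in = V·I·cosφ = 120 × 71.3 × 0.765 = 6545 W
P_out = η·P_in = 0.757 × 6545 = 4955 W
n_s = 120×60/2 = 3600 rpm; n = 3600×(1−0.0461) = 3434 rpm
ω = 2π×3434/60 = 359.6 rad/s
τ = P_out/ω = 4955/359.6 = 13.8 N·m

13.8 N·m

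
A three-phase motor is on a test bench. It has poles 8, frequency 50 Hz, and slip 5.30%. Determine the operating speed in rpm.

n_s = 120f/p = 120×50/8 = 750 rpm
n = n_s(1 − s) = 750 × (1 − 0.053) = 710 rpm

710 rpm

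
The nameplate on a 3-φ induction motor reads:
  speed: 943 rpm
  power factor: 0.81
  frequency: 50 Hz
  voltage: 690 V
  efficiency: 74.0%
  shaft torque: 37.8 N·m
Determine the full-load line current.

ω = 2π×943/60 = 98.75 rad/s; P_out = τω = 37.8 × 98.75 = 3733 W
P_in = P_out / η = 3733 / 0.740 = 5045 W
I_L = P_in / (√3·V_L·cosφ) = 5045 / (1.732 × 690 × 0.81) = 5.21 A

5.21 A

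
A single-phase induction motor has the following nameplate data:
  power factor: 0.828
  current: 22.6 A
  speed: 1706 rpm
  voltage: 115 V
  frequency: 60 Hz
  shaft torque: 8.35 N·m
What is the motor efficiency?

ω = 2π × 1706/60 = 178.7 rad/s; P_out = τω = 8.35 × 178.7 = 1492 W
P_in = V·I·cosφ = 115 × 22.6 × 0.828 = 2152 W
η = P_out / P_in = 1492 / 2152 = 0.693 = 69.3%

69.3 %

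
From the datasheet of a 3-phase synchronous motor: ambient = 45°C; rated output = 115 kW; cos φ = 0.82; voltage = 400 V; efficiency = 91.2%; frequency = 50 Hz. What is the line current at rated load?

222 A

P_out = 115 kW = 115000 W
P_in = P_out / η = 115000 / 0.912 = 126096 W
I_L = P_in / (√3·V_L·cosφ) = 126096 / (1.732 × 400 × 0.82) = 222 A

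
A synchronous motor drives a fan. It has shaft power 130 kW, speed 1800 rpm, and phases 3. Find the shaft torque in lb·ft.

ω = 2π × 1800/60 = 188.5 rad/s
τ = P/ω = 130000/188.5 = 689.7 N·m
In lb·ft: 689.7/1.356 = 509 lb·ft

509 lb·ft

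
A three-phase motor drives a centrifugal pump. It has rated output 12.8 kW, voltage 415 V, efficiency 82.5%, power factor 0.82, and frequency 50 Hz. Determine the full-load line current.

26.3 A

P_out = 12.8 kW = 12800 W
P_in = P_out / η = 12800 / 0.825 = 15515 W
I_L = P_in / (√3·V_L·cosφ) = 15515 / (1.732 × 415 × 0.82) = 26.3 A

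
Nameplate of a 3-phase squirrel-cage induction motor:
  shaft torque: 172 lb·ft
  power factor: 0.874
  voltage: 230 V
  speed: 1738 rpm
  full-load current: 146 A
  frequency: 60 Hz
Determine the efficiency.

83.5 %

τ = 172 lb·ft × 1.356 = 233.2 N·m
ω = 2π × 1738/60 = 182 rad/s; P_out = τω = 233.2 × 182 = 42442 W
P_in = √3·V_L·I_L·cosφ = 1.732 × 230 × 146 × 0.874 = 50832 W
η = P_out / P_in = 42442 / 50832 = 0.835 = 83.5%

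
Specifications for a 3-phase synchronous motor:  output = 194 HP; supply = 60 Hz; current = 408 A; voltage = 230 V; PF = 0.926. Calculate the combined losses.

P_in = √3·V·I·cosφ = 1.732×230×408×0.926 = 150504 W
P_out = 194×746 = 144724 W
Losses = P_in − P_out = 150504 − 144724 = 5780 W

5780 W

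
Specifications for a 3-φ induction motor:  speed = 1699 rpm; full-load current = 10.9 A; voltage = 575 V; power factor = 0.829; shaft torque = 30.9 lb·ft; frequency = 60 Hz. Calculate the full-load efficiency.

82.8 %

τ = 30.9 lb·ft × 1.356 = 41.9 N·m
ω = 2π × 1699/60 = 177.9 rad/s; P_out = τω = 41.9 × 177.9 = 7454 W
P_in = √3·V_L·I_L·cosφ = 1.732 × 575 × 10.9 × 0.829 = 8999 W
η = P_out / P_in = 7454 / 8999 = 0.828 = 82.8%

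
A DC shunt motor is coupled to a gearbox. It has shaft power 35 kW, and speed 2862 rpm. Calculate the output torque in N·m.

ω = 2π × 2862/60 = 299.7 rad/s
τ = P/ω = 35000/299.7 = 117 N·m

117 N·m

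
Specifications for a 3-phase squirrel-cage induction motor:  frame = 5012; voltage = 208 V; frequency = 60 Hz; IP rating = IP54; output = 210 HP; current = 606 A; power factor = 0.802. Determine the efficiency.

89.5 %

P_out = 210 × 746 = 156660 W
P_in = √3·V_L·I_L·cosφ = 1.732 × 208 × 606 × 0.802 = 175089 W
η = P_out / P_in = 156660 / 175089 = 0.895 = 89.5%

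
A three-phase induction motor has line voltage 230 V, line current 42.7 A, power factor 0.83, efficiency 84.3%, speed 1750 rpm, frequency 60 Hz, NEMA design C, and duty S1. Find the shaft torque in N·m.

P_in = √3·V·I·cosφ = 1.732 × 230 × 42.7 × 0.83 = 14118 W
P_out = η·P_in = 0.843 × 14118 = 11901 W
n = 1750 rpm
ω = 2π×1750/60 = 183.3 rad/s
τ = P_out/ω = 11901/183.3 = 64.9 N·m

64.9 N·m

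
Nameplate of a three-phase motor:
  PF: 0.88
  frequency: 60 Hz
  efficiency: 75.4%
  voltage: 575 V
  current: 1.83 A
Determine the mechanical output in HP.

P_in = √3·V·I·cosφ = 1.732 × 575 × 1.83 × 0.88 = 1604 W
P_out = η·P_in = 0.754 × 1604 = 1209 W
= 1209/746 = 1.62 HP

1.62 HP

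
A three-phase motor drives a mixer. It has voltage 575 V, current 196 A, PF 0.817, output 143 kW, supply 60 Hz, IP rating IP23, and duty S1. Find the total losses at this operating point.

16500 W

P_in = √3·V·I·cosφ = 1.732×575×196×0.817 = 159475 W
P_out = 143000 W
Losses = P_in − P_out = 159475 − 143000 = 16475 W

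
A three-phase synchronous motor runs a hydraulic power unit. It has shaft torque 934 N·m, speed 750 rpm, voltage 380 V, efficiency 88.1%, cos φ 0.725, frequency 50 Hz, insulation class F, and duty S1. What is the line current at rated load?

174 A

ω = 2π×750/60 = 78.54 rad/s; P_out = τω = 934 × 78.54 = 73356 W
P_in = P_out / η = 73356 / 0.881 = 83264 W
I_L = P_in / (√3·V_L·cosφ) = 83264 / (1.732 × 380 × 0.725) = 174 A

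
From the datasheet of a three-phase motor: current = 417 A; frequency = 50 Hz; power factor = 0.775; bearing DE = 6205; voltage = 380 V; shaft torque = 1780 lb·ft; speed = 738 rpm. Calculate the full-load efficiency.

87.7 %

τ = 1780 lb·ft × 1.356 = 2414 N·m
ω = 2π × 738/60 = 77.28 rad/s; P_out = τω = 2414 × 77.28 = 186554 W
P_in = √3·V_L·I_L·cosφ = 1.732 × 380 × 417 × 0.775 = 212701 W
η = P_out / P_in = 186554 / 212701 = 0.877 = 87.7%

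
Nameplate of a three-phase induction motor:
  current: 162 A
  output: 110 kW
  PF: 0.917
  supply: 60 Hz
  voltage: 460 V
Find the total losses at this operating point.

P_in = √3·V·I·cosφ = 1.732×460×162×0.917 = 118356 W
P_out = 110000 W
Losses = P_in − P_out = 118356 − 110000 = 8356 W

8.36 kW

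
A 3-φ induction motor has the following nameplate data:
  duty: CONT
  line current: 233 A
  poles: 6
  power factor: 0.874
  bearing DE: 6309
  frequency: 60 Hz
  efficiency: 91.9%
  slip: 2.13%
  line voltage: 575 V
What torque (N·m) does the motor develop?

1520 N·m

P_in = √3·V·I·cosφ = 1.732 × 575 × 233 × 0.874 = 202807 W
P_out = η·P_in = 0.919 × 202807 = 186380 W
n_s = 120×60/6 = 1200 rpm; n = 1200×(1−0.0213) = 1174 rpm
ω = 2π×1174/60 = 122.9 rad/s
τ = P_out/ω = 186380/122.9 = 1520 N·m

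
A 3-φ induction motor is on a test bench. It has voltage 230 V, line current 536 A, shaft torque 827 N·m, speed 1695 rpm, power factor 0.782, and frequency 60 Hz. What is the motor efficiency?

ω = 2π × 1695/60 = 177.5 rad/s; P_out = τω = 827 × 177.5 = 146793 W
P_in = √3·V_L·I_L·cosφ = 1.732 × 230 × 536 × 0.782 = 166973 W
η = P_out / P_in = 146793 / 166973 = 0.879 = 87.9%

87.9 %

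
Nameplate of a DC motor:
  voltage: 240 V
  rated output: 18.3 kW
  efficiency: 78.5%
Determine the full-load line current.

97.1 A

P_out = 18.3 kW = 18300 W
P_in = P_out / η = 18300 / 0.785 = 23312 W
I = P_in / V = 23312 / 240 = 97.1 A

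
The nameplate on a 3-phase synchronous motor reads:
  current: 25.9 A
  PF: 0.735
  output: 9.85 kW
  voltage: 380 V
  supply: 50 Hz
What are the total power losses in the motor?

P_in = √3·V·I·cosφ = 1.732×380×25.9×0.735 = 12529 W
P_out = 9850 W
Losses = P_in − P_out = 12529 − 9850 = 2679 W

2680 W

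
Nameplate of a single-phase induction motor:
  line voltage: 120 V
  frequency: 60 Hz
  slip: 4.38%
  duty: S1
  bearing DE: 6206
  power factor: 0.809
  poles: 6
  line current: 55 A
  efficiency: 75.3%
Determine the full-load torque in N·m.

P_in = V·I·cosφ = 120 × 55 × 0.809 = 5339 W
P_out = η·P_in = 0.753 × 5339 = 4020 W
n_s = 120×60/6 = 1200 rpm; n = 1200×(1−0.0438) = 1147 rpm
ω = 2π×1147/60 = 120.1 rad/s
τ = P_out/ω = 4020/120.1 = 33.5 N·m

33.5 N·m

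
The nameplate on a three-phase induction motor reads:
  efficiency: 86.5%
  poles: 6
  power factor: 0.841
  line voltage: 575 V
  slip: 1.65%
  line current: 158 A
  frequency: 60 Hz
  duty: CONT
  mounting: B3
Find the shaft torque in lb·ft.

683 lb·ft

P_in = √3·V·I·cosφ = 1.732 × 575 × 158 × 0.841 = 132333 W
P_out = η·P_in = 0.865 × 132333 = 114468 W
n_s = 120×60/6 = 1200 rpm; n = 1200×(1−0.0165) = 1180 rpm
ω = 2π×1180/60 = 123.6 rad/s
τ = P_out/ω = 114468/123.6 = 926.1 N·m
In lb·ft: 926.1/1.356 = 683 lb·ft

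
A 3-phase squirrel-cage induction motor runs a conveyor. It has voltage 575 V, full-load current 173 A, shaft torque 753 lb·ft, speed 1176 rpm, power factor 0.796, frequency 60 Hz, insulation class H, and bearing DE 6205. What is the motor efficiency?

91.7 %

τ = 753 lb·ft × 1.356 = 1021 N·m
ω = 2π × 1176/60 = 123.2 rad/s; P_out = τω = 1021 × 123.2 = 125787 W
P_in = √3·V_L·I_L·cosφ = 1.732 × 575 × 173 × 0.796 = 137143 W
η = P_out / P_in = 125787 / 137143 = 0.917 = 91.7%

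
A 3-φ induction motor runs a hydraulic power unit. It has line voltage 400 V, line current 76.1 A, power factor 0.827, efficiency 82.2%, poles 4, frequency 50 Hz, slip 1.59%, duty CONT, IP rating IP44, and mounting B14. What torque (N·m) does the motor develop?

P_in = √3·V·I·cosφ = 1.732 × 400 × 76.1 × 0.827 = 43601 W
P_out = η·P_in = 0.822 × 43601 = 35840 W
n_s = 120×50/4 = 1500 rpm; n = 1500×(1−0.0159) = 1476 rpm
ω = 2π×1476/60 = 154.6 rad/s
τ = P_out/ω = 35840/154.6 = 232 N·m

232 N·m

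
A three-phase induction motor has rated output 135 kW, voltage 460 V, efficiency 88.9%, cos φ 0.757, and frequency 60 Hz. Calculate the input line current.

252 A

P_out = 135 kW = 135000 W
P_in = P_out / η = 135000 / 0.889 = 151856 W
I_L = P_in / (√3·V_L·cosφ) = 151856 / (1.732 × 460 × 0.757) = 252 A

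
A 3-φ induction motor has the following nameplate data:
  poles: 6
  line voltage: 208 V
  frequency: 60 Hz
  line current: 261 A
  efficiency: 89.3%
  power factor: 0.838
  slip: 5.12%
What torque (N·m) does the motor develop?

590 N·m

P_in = √3·V·I·cosφ = 1.732 × 208 × 261 × 0.838 = 78794 W
P_out = η·P_in = 0.893 × 78794 = 70363 W
n_s = 120×60/6 = 1200 rpm; n = 1200×(1−0.0512) = 1139 rpm
ω = 2π×1139/60 = 119.3 rad/s
τ = P_out/ω = 70363/119.3 = 590 N·m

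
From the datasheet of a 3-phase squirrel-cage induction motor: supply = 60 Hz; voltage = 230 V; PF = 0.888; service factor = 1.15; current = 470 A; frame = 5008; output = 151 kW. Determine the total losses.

P_in = √3·V·I·cosφ = 1.732×230×470×0.888 = 166260 W
P_out = 151000 W
Losses = P_in − P_out = 166260 − 151000 = 15260 W

15300 W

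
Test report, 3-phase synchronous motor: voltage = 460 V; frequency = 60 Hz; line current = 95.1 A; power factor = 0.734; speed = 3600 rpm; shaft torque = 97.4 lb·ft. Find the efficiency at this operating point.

τ = 97.4 lb·ft × 1.356 = 132.1 N·m
ω = 2π × 3600/60 = 377 rad/s; P_out = τω = 132.1 × 377 = 49802 W
P_in = √3·V_L·I_L·cosφ = 1.732 × 460 × 95.1 × 0.734 = 55614 W
η = P_out / P_in = 49802 / 55614 = 0.895 = 89.5%

89.5 %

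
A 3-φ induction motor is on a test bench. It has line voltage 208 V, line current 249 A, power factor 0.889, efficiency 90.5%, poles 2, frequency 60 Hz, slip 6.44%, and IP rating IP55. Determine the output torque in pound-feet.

151 lb·ft

P_in = √3·V·I·cosφ = 1.732 × 208 × 249 × 0.889 = 79747 W
P_out = η·P_in = 0.905 × 79747 = 72171 W
n_s = 120×60/2 = 3600 rpm; n = 3600×(1−0.0644) = 3368 rpm
ω = 2π×3368/60 = 352.7 rad/s
τ = P_out/ω = 72171/352.7 = 204.6 N·m
In lb·ft: 204.6/1.356 = 151 lb·ft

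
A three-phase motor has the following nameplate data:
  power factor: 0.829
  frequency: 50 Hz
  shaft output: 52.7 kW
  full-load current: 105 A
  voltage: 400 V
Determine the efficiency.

87.4 %

P_out = 52.7 kW = 52700 W
P_in = √3·V_L·I_L·cosφ = 1.732 × 400 × 105 × 0.829 = 60305 W
η = P_out / P_in = 52700 / 60305 = 0.874 = 87.4%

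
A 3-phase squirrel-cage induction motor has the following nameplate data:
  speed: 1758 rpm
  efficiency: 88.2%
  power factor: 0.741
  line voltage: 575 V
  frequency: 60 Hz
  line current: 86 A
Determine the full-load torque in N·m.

P_in = √3·V·I·cosφ = 1.732 × 575 × 86 × 0.741 = 63465 W
P_out = η·P_in = 0.882 × 63465 = 55976 W
n = 1758 rpm
ω = 2π×1758/60 = 184.1 rad/s
τ = P_out/ω = 55976/184.1 = 304 N·m

304 N·m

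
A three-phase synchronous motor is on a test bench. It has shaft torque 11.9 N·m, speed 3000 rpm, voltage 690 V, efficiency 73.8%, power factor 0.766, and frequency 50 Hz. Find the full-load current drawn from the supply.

5.53 A

ω = 2π×3000/60 = 314.2 rad/s; P_out = τω = 11.9 × 314.2 = 3739 W
P_in = P_out / η = 3739 / 0.738 = 5066 W
I_L = P_in / (√3·V_L·cosφ) = 5066 / (1.732 × 690 × 0.766) = 5.53 A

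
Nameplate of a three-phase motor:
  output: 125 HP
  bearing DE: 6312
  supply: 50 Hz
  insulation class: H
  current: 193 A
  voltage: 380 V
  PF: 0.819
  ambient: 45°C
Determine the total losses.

P_in = √3·V·I·cosφ = 1.732×380×193×0.819 = 104033 W
P_out = 125×746 = 93250 W
Losses = P_in − P_out = 104033 − 93250 = 10783 W

10.8 kW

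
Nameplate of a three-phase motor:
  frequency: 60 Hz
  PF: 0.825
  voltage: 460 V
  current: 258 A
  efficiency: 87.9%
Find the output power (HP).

200 HP

P_in = √3·V·I·cosφ = 1.732 × 460 × 258 × 0.825 = 169582 W
P_out = η·P_in = 0.879 × 169582 = 149063 W
= 149063/746 = 200 HP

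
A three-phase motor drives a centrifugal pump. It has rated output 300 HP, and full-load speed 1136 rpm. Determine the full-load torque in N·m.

1880 N·m

P_out = 300 × 746 = 223800 W
ω = 2π × 1136/60 = 119 rad/s
τ = P_out/ω = 223800/119 = 1880 N·m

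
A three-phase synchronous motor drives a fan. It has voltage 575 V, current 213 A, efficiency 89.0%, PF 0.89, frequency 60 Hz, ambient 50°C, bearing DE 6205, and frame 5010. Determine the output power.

P_in = √3·V·I·cosφ = 1.732 × 575 × 213 × 0.89 = 188793 W
P_out = η·P_in = 0.89 × 188793 = 168026 W

168 kW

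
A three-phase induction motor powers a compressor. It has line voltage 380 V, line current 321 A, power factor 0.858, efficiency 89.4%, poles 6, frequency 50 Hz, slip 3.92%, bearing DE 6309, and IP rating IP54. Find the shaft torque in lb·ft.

P_in = √3·V·I·cosφ = 1.732 × 380 × 321 × 0.858 = 181269 W
P_out = η·P_in = 0.894 × 181269 = 162054 W
n_s = 120×50/6 = 1000 rpm; n = 1000×(1−0.0392) = 961 rpm
ω = 2π×961/60 = 100.6 rad/s
τ = P_out/ω = 162054/100.6 = 1611 N·m
In lb·ft: 1611/1.356 = 1190 lb·ft

1190 lb·ft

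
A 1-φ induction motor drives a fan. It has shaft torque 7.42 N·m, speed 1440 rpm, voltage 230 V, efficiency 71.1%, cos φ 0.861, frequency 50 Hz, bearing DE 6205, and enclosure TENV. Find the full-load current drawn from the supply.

7.95 A

ω = 2π×1440/60 = 150.8 rad/s; P_out = τω = 7.42 × 150.8 = 1119 W
P_in = P_out / η = 1119 / 0.711 = 1574 W
I = P_in / (V·cosφ) = 1574 / (230 × 0.861) = 7.95 A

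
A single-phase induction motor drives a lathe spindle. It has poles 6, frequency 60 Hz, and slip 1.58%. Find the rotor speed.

n_s = 120f/p = 120×60/6 = 1200 rpm
n = n_s(1 − s) = 1200 × (1 − 0.0158) = 1181 rpm

1181 rpm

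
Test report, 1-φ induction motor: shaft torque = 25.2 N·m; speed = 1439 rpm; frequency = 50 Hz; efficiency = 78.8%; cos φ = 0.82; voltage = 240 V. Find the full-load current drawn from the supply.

ω = 2π×1439/60 = 150.7 rad/s; P_out = τω = 25.2 × 150.7 = 3798 W
P_in = P_out / η = 3798 / 0.788 = 4820 W
I = P_in / (V·cosφ) = 4820 / (240 × 0.82) = 24.5 A

24.5 A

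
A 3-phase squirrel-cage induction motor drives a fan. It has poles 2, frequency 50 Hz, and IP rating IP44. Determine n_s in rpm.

3000 rpm

n_s = 120f/p = 120×50/2 = 3000 rpm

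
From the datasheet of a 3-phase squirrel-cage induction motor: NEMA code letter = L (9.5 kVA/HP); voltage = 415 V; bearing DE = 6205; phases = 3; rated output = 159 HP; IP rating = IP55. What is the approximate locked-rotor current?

2100 A

S_LR = 9.5 × 159 = 1510.5 kVA
I_LR = S_LR/(√3·V_L) = 1510500/(1.732×415) = 2100 A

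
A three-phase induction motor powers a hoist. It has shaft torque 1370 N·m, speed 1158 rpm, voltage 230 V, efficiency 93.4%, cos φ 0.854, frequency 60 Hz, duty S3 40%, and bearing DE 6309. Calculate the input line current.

ω = 2π×1158/60 = 121.3 rad/s; P_out = τω = 1370 × 121.3 = 166181 W
P_in = P_out / η = 166181 / 0.934 = 177924 W
I_L = P_in / (√3·V_L·cosφ) = 177924 / (1.732 × 230 × 0.854) = 523 A

523 A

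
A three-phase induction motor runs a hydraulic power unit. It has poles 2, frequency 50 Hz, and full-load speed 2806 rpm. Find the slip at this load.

n_s = 120f/p = 120×50/2 = 3000 rpm
s = (n_s − n)/n_s = (3000 − 2806)/3000 = 0.0647

6.5 %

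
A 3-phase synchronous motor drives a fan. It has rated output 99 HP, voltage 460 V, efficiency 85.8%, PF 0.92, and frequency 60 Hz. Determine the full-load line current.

117 A

P_out = 99 × 746 = 73854 W
P_in = P_out / η = 73854 / 0.858 = 86077 W
I_L = P_in / (√3·V_L·cosφ) = 86077 / (1.732 × 460 × 0.92) = 117 A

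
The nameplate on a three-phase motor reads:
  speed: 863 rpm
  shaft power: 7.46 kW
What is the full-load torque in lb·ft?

60.9 lb·ft

ω = 2π × 863/60 = 90.37 rad/s
τ = P/ω = 7460/90.37 = 82.55 N·m
In lb·ft: 82.55/1.356 = 60.9 lb·ft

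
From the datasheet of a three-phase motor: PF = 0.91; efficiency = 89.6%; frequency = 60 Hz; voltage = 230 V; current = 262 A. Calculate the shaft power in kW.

P_in = √3·V·I·cosφ = 1.732 × 230 × 262 × 0.91 = 94977 W
P_out = η·P_in = 0.896 × 94977 = 85099 W

85.1 kW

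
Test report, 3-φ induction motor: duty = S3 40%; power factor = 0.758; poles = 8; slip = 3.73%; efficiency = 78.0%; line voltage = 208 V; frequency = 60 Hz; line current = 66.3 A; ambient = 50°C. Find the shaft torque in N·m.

156 N·m

P_in = √3·V·I·cosφ = 1.732 × 208 × 66.3 × 0.758 = 18105 W
P_out = η·P_in = 0.78 × 18105 = 14122 W
n_s = 120×60/8 = 900 rpm; n = 900×(1−0.0373) = 866 rpm
ω = 2π×866/60 = 90.69 rad/s
τ = P_out/ω = 14122/90.69 = 156 N·m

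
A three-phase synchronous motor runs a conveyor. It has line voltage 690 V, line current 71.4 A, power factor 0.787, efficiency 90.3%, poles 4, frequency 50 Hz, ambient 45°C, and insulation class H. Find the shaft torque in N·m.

386 N·m

P_in = √3·V·I·cosφ = 1.732 × 690 × 71.4 × 0.787 = 67154 W
P_out = η·P_in = 0.903 × 67154 = 60640 W
n = n_s = 120×50/4 = 1500 rpm (synchronous)
ω = 2π×1500/60 = 157.1 rad/s
τ = P_out/ω = 60640/157.1 = 386 N·m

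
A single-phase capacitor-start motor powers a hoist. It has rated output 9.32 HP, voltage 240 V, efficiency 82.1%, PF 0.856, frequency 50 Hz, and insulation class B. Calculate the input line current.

41.2 A

P_out = 9.32 × 746 = 6953 W
P_in = P_out / η = 6953 / 0.821 = 8469 W
I = P_in / (V·cosφ) = 8469 / (240 × 0.856) = 41.2 A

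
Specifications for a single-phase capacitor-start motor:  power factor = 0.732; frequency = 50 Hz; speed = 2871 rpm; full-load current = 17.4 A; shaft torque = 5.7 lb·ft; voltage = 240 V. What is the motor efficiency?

τ = 5.7 lb·ft × 1.356 = 7.729 N·m
ω = 2π × 2871/60 = 300.7 rad/s; P_out = τω = 7.729 × 300.7 = 2324 W
P_in = V·I·cosφ = 240 × 17.4 × 0.732 = 3057 W
η = P_out / P_in = 2324 / 3057 = 0.760 = 76.0%

76.0 %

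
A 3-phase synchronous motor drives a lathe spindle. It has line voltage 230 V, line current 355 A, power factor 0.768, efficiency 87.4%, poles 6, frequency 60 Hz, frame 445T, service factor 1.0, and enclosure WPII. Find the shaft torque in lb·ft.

P_in = √3·V·I·cosφ = 1.732 × 230 × 355 × 0.768 = 108609 W
P_out = η·P_in = 0.874 × 108609 = 94924 W
n = n_s = 120×60/6 = 1200 rpm (synchronous)
ω = 2π×1200/60 = 125.7 rad/s
τ = P_out/ω = 94924/125.7 = 755.2 N·m
In lb·ft: 755.2/1.356 = 557 lb·ft

557 lb·ft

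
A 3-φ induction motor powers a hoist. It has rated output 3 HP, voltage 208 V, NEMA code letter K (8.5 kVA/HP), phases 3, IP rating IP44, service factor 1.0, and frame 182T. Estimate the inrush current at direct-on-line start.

S_LR = 8.5 × 3 = 25.5 kVA
I_LR = S_LR/(√3·V_L) = 25500/(1.732×208) = 70.8 A

70.8 A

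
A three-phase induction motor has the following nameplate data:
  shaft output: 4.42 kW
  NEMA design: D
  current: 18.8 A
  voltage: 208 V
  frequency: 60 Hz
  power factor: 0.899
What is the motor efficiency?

P_out = 4.42 kW = 4420 W
P_in = √3·V_L·I_L·cosφ = 1.732 × 208 × 18.8 × 0.899 = 6089 W
η = P_out / P_in = 4420 / 6089 = 0.726 = 72.6%

72.6 %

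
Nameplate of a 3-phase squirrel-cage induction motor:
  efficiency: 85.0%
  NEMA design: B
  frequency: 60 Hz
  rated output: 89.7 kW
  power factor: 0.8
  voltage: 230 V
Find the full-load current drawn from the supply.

P_out = 89.7 kW = 89700 W
P_in = P_out / η = 89700 / 0.850 = 105529 W
I_L = P_in / (√3·V_L·cosφ) = 105529 / (1.732 × 230 × 0.8) = 331 A

331 A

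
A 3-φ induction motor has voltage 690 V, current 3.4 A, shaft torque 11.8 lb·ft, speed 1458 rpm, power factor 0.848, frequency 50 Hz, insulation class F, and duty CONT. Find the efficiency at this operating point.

τ = 11.8 lb·ft × 1.356 = 16 N·m
ω = 2π × 1458/60 = 152.7 rad/s; P_out = τω = 16 × 152.7 = 2443 W
P_in = √3·V_L·I_L·cosφ = 1.732 × 690 × 3.4 × 0.848 = 3446 W
η = P_out / P_in = 2443 / 3446 = 0.709 = 70.9%

70.9 %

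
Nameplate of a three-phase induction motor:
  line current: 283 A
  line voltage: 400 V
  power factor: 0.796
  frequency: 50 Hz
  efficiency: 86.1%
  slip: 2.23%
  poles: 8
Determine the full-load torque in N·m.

1750 N·m

P_in = √3·V·I·cosφ = 1.732 × 400 × 283 × 0.796 = 156066 W
P_out = η·P_in = 0.861 × 156066 = 134373 W
n_s = 120×50/8 = 750 rpm; n = 750×(1−0.0223) = 733 rpm
ω = 2π×733/60 = 76.76 rad/s
τ = P_out/ω = 134373/76.76 = 1750 N·m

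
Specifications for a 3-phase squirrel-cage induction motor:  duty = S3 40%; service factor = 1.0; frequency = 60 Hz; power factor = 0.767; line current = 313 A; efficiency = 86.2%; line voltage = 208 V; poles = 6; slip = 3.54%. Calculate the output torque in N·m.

P_in = √3·V·I·cosφ = 1.732 × 208 × 313 × 0.767 = 86487 W
P_out = η·P_in = 0.862 × 86487 = 74552 W
n_s = 120×60/6 = 1200 rpm; n = 1200×(1−0.0354) = 1158 rpm
ω = 2π×1158/60 = 121.3 rad/s
τ = P_out/ω = 74552/121.3 = 615 N·m

615 N·m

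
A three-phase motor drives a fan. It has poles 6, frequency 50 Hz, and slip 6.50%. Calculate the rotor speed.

n_s = 120f/p = 120×50/6 = 1000 rpm
n = n_s(1 − s) = 1000 × (1 − 0.065) = 935 rpm

935 rpm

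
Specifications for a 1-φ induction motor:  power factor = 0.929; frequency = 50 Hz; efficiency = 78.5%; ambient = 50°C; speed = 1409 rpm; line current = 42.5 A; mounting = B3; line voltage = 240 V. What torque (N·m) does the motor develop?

P_in = V·I·cosφ = 240 × 42.5 × 0.929 = 9476 W
P_out = η·P_in = 0.785 × 9476 = 7439 W
n = 1409 rpm
ω = 2π×1409/60 = 147.6 rad/s
τ = P_out/ω = 7439/147.6 = 50.4 N·m

50.4 N·m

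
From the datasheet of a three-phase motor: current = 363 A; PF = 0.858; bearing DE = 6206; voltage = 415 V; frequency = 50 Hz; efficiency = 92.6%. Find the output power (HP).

278 HP

P_in = √3·V·I·cosφ = 1.732 × 415 × 363 × 0.858 = 223867 W
P_out = η·P_in = 0.926 × 223867 = 207301 W
= 207301/746 = 278 HP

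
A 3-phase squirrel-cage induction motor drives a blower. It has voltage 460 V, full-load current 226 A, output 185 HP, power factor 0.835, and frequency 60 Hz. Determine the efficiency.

P_out = 185 × 746 = 138010 W
P_in = √3·V_L·I_L·cosφ = 1.732 × 460 × 226 × 0.835 = 150349 W
η = P_out / P_in = 138010 / 150349 = 0.918 = 91.8%

91.8 %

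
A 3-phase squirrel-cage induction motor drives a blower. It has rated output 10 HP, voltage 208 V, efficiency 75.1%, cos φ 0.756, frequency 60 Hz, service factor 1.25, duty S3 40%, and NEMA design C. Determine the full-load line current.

P_out = 10 × 746 = 7460 W
P_in = P_out / η = 7460 / 0.751 = 9933 W
I_L = P_in / (√3·V_L·cosφ) = 9933 / (1.732 × 208 × 0.756) = 36.5 A

36.5 A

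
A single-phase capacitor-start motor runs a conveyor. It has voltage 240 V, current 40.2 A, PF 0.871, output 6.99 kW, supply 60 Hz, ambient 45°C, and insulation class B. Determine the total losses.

1410 W

P_in = V·I·cosφ = 240×40.2×0.871 = 8403 W
P_out = 6990 W
Losses = P_in − P_out = 8403 − 6990 = 1413 W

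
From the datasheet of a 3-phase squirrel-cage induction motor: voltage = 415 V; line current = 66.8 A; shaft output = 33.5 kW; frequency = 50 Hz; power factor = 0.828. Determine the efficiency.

P_out = 33.5 kW = 33500 W
P_in = √3·V_L·I_L·cosφ = 1.732 × 415 × 66.8 × 0.828 = 39756 W
η = P_out / P_in = 33500 / 39756 = 0.843 = 84.3%

84.3 %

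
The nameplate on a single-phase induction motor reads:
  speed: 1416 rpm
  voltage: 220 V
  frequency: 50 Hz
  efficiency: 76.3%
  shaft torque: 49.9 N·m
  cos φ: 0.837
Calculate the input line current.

ω = 2π×1416/60 = 148.3 rad/s; P_out = τω = 49.9 × 148.3 = 7400 W
P_in = P_out / η = 7400 / 0.763 = 9699 W
I = P_in / (V·cosφ) = 9699 / (220 × 0.837) = 52.7 A

52.7 A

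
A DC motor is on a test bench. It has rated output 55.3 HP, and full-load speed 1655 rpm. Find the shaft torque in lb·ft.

176 lb·ft

P_out = 55.3 × 746 = 41254 W
ω = 2π × 1655/60 = 173.3 rad/s
τ = P_out/ω = 41254/173.3 = 238 N·m
In lb·ft: 238/1.356 = 176 lb·ft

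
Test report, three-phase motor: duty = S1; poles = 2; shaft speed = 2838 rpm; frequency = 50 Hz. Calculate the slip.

n_s = 120f/p = 120×50/2 = 3000 rpm
s = (n_s − n)/n_s = (3000 − 2838)/3000 = 0.0540

5.40 %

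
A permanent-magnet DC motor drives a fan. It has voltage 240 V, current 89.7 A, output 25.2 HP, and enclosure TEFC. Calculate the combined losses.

2730 W

P_in = V·I = 240×89.7 = 21528 W
P_out = 25.2×746 = 18799 W
Losses = P_in − P_out = 21528 − 18799 = 2729 W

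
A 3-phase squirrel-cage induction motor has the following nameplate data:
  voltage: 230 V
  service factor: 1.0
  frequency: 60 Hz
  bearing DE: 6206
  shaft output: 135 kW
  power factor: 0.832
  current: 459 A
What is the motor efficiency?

P_out = 135 kW = 135000 W
P_in = √3·V_L·I_L·cosφ = 1.732 × 230 × 459 × 0.832 = 152129 W
η = P_out / P_in = 135000 / 152129 = 0.887 = 88.7%

88.7 %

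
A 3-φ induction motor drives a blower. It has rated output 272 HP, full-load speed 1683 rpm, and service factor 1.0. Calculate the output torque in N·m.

1150 N·m

P_out = 272 × 746 = 202912 W
ω = 2π × 1683/60 = 176.2 rad/s
τ = P_out/ω = 202912/176.2 = 1150 N·m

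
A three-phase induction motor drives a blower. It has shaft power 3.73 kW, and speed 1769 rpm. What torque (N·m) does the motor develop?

20.1 N·m

ω = 2π × 1769/60 = 185.2 rad/s
τ = P/ω = 3730/185.2 = 20.1 N·m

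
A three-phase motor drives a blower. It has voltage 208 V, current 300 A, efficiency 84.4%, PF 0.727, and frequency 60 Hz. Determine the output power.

P_in = √3·V·I·cosφ = 1.732 × 208 × 300 × 0.727 = 78572 W
P_out = η·P_in = 0.844 × 78572 = 66315 W

66.3 kW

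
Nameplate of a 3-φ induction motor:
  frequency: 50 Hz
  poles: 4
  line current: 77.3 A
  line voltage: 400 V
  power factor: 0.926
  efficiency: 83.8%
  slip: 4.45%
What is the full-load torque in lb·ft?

204 lb·ft

P_in = √3·V·I·cosφ = 1.732 × 400 × 77.3 × 0.926 = 49590 W
P_out = η·P_in = 0.838 × 49590 = 41556 W
n_s = 120×50/4 = 1500 rpm; n = 1500×(1−0.0445) = 1433 rpm
ω = 2π×1433/60 = 150.1 rad/s
τ = P_out/ω = 41556/150.1 = 276.9 N·m
In lb·ft: 276.9/1.356 = 204 lb·ft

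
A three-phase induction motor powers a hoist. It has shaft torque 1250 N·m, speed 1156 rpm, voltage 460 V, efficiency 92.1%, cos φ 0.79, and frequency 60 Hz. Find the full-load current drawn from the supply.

ω = 2π×1156/60 = 121.1 rad/s; P_out = τω = 1250 × 121.1 = 151375 W
P_in = P_out / η = 151375 / 0.921 = 164359 W
I_L = P_in / (√3·V_L·cosφ) = 164359 / (1.732 × 460 × 0.79) = 261 A

261 A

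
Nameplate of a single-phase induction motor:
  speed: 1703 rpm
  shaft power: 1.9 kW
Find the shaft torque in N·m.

10.7 N·m

ω = 2π × 1703/60 = 178.3 rad/s
τ = P/ω = 1900/178.3 = 10.7 N·m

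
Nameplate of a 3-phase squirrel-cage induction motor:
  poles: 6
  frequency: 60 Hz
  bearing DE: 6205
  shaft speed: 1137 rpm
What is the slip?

n_s = 120f/p = 120×60/6 = 1200 rpm
s = (n_s − n)/n_s = (1200 − 1137)/1200 = 0.0525

5.2 %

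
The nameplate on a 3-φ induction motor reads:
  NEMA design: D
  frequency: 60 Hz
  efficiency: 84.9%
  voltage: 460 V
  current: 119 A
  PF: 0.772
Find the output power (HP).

83.3 HP

P_in = √3·V·I·cosφ = 1.732 × 460 × 119 × 0.772 = 73193 W
P_out = η·P_in = 0.849 × 73193 = 62141 W
= 62141/746 = 83.3 HP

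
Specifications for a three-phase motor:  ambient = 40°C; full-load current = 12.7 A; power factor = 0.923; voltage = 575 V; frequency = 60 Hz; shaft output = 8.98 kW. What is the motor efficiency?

76.9 %

P_out = 8.98 kW = 8980 W
P_in = √3·V_L·I_L·cosφ = 1.732 × 575 × 12.7 × 0.923 = 11674 W
η = P_out / P_in = 8980 / 11674 = 0.769 = 76.9%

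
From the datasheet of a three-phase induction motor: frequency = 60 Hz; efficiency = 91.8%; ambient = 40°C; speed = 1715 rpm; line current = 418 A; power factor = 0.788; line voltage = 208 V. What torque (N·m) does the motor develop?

607 N·m

P_in = √3·V·I·cosφ = 1.732 × 208 × 418 × 0.788 = 118663 W
P_out = η·P_in = 0.918 × 118663 = 108933 W
n = 1715 rpm
ω = 2π×1715/60 = 179.6 rad/s
τ = P_out/ω = 108933/179.6 = 607 N·m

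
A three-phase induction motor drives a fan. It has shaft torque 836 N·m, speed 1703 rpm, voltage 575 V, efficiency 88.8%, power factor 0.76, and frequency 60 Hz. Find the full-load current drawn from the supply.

ω = 2π×1703/60 = 178.3 rad/s; P_out = τω = 836 × 178.3 = 149059 W
P_in = P_out / η = 149059 / 0.888 = 167859 W
I_L = P_in / (√3·V_L·cosφ) = 167859 / (1.732 × 575 × 0.76) = 222 A

222 A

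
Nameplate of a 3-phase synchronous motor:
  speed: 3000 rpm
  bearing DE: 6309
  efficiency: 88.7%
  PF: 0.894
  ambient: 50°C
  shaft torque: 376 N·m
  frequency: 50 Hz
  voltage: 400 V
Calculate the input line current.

215 A

ω = 2π×3000/60 = 314.2 rad/s; P_out = τω = 376 × 314.2 = 118139 W
P_in = P_out / η = 118139 / 0.887 = 133189 W
I_L = P_in / (√3·V_L·cosφ) = 133189 / (1.732 × 400 × 0.894) = 215 A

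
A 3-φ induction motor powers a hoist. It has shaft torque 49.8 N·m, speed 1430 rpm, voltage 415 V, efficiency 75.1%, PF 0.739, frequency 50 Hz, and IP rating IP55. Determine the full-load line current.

18.7 A

ω = 2π×1430/60 = 149.7 rad/s; P_out = τω = 49.8 × 149.7 = 7455 W
P_in = P_out / η = 7455 / 0.751 = 9927 W
I_L = P_in / (√3·V_L·cosφ) = 9927 / (1.732 × 415 × 0.739) = 18.7 A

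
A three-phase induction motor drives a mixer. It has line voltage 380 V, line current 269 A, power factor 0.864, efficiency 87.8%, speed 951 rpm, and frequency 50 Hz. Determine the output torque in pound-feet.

995 lb·ft

P_in = √3·V·I·cosφ = 1.732 × 380 × 269 × 0.864 = 152967 W
P_out = η·P_in = 0.878 × 152967 = 134305 W
n = 951 rpm
ω = 2π×951/60 = 99.59 rad/s
τ = P_out/ω = 134305/99.59 = 1349 N·m
In lb·ft: 1349/1.356 = 995 lb·ft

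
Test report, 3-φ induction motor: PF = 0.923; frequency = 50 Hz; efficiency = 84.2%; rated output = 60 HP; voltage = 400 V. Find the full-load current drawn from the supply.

P_out = 60 × 746 = 44760 W
P_in = P_out / η = 44760 / 0.842 = 53159 W
I_L = P_in / (√3·V_L·cosφ) = 53159 / (1.732 × 400 × 0.923) = 83.1 A

83.1 A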